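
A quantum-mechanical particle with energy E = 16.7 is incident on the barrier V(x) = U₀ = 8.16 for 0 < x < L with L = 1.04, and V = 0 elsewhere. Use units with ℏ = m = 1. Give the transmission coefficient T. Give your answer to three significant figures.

Above the barrier the interior wavenumber is k₂ = √(2m(E − U₀))/ℏ = 4.133, giving phase k₂L = 4.298.
T = [1 + U₀² sin²(k₂L) / (4E(E − U₀))]⁻¹ = 1/1.098 = 0.911.

T = 0.911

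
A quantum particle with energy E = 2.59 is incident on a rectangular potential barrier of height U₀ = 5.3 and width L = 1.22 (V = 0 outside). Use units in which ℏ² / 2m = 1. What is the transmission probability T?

T = 0.0695

E < U₀: inside the barrier ψ ∝ e^{±κx} with κ = √(2m(U₀ − E))/ℏ = 1.646.
κL = 2.008, sinh(κL) = 3.658.
The exact tunnelling result is T⁻¹ = 1 + U₀² sinh²(κL) / [4E(U₀ − E)] = 14.39, so T = 0.0695.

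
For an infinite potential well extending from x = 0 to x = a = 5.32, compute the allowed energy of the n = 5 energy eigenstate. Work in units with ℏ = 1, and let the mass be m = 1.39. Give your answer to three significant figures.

E = 3.14

The infinite-well eigenfunctions ψ_n = √(2/a) sin(nπx/a) vanish at both walls, giving E_n = n²π²ℏ²/(2ma²).
E_5 = 5² × π² / (2 × 1.39 × 5.32²) = 3.136.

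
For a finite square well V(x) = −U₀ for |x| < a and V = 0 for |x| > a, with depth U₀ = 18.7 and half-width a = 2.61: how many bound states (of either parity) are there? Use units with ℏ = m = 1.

Define the well-strength parameter z₀ = (a/ℏ)√(2mU₀) = 2.61 × √(2·1·18.7) = 15.96.
The even/odd transcendental equations gain one root per π/2 in z₀, giving N = 1 + ⌊2z₀/π⌋ = 1 + ⌊10.16⌋ = 11.

N = 11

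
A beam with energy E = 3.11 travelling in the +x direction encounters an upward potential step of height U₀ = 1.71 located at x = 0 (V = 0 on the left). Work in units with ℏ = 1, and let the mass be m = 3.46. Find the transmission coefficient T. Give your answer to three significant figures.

The wavenumbers are k₁ = √(2mE)/ℏ = 4.639 on the left and k₂ = √(2m(E − U₀))/ℏ = 3.113 on the right.
Matching ψ and ψ′ at x = 0 gives r = (k₁ − k₂)/(k₁ + k₂), so R = r² = 0.03878 and T = 1 − R = 0.9612.

T = 0.961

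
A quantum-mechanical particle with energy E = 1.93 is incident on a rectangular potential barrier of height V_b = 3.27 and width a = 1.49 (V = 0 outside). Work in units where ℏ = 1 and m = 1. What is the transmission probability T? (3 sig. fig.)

E < V_b: inside the barrier ψ ∝ e^{±κx} with κ = √(2m(V_b − E))/ℏ = 1.637.
κa = 2.439, sinh(κa) = 5.689.
The exact tunnelling result is T⁻¹ = 1 + V_b² sinh²(κa) / [4E(V_b − E)] = 34.45, so T = 0.0290.

T = 0.0290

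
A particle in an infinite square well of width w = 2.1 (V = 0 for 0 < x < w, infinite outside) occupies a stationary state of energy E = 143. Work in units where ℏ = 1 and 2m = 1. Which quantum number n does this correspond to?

For an infinite well E_n = n²π²ℏ²/(2mw²), so n = (w/πℏ)√(2mE).
n = (2.1/π) × √(2 × 0.5 × 143) = 7.994 → n = 8.

n = 8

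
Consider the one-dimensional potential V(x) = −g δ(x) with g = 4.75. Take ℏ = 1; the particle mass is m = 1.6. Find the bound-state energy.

The bound state is ψ(x) = √κ e^{−κ|x|}. The derivative jump ψ'(0⁺) − ψ'(0⁻) = −(2mg/ℏ²)ψ(0) fixes κ = mg/ℏ² = 7.600.
Then E = −ℏ²κ²/(2m) = −mg²/(2ℏ²) = -18.05.

E = -18.1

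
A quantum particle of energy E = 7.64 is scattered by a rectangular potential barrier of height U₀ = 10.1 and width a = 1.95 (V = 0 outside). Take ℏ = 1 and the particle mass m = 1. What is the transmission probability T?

Since E < U₀ the interior solution is evanescent with decay constant κ = √(2m(U₀ − E))/ℏ = 2.218.
κa = 4.325, sinh(κa) = 37.79.
The exact tunnelling result is T⁻¹ = 1 + U₀² sinh²(κa) / [4E(U₀ − E)] = 1939, so T = 0.000516.

T = 0.000516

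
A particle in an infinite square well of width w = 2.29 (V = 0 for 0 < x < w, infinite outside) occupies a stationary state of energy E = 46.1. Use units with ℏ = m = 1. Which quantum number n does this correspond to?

n = 7

For an infinite well E_n = n²π²ℏ²/(2mw²), so n = (w/πℏ)√(2mE).
n = (2.29/π) × √(2 × 1 × 46.1) = 6.999 → n = 7.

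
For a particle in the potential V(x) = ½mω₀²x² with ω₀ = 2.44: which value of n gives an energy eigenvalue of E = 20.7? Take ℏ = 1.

E_n = ℏω₀(n + ½) ⇒ n = E/(ℏω₀) − ½ = 20.7/2.44 − 0.5 = 7.984 → n = 8.

n = 8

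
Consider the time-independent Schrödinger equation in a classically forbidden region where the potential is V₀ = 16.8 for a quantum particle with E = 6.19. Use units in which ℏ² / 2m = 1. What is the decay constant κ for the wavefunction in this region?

κ = 3.26

Since E < V₀ the TISE in this region is ψ'' = κ²ψ with κ = √(2m(V₀ − E))/ℏ.
κ = √(2 × 0.5 × 10.61) = 3.257.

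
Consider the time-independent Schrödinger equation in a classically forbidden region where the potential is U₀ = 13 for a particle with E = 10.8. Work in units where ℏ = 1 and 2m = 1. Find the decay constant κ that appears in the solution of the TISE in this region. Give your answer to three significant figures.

κ = 1.48

Since E < U₀ the TISE in this region is ψ'' = κ²ψ with κ = √(2m(U₀ − E))/ℏ.
κ = √(2 × 0.5 × 2.2) = 1.483.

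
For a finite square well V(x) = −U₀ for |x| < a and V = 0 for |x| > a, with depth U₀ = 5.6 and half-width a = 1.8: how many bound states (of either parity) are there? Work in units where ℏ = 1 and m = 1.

The dimensionless depth is z₀ = a√(2mU₀)/ℏ = 1.8 × √(11.20) = 6.024.
The even/odd transcendental equations gain one root per π/2 in z₀, giving N = 1 + ⌊2z₀/π⌋ = 1 + ⌊3.835⌋ = 4.

N = 4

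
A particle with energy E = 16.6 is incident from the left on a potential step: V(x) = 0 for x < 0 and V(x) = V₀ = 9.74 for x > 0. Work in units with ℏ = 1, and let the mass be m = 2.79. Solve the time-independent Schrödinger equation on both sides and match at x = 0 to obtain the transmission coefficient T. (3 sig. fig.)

The wavenumbers are k₁ = √(2mE)/ℏ = 9.624 on the left and k₂ = √(2m(E − V₀))/ℏ = 6.187 on the right.
Continuity of ψ and ψ′ at the step yields the reflection amplitude r = (k₁ − k₂)/(k₁ + k₂) = 0.2174; thus R = |r|² = 0.04726, T = 0.9527.

T = 0.953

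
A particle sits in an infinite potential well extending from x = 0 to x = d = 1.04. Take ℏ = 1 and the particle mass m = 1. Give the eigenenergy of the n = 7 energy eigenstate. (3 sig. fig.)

The infinite-well eigenfunctions ψ_n = √(2/d) sin(nπx/d) vanish at both walls, giving E_n = n²π²ℏ²/(2md²).
E_7 = 7² × π² / (2 × 1 × 1.04²) = 223.6.

E = 224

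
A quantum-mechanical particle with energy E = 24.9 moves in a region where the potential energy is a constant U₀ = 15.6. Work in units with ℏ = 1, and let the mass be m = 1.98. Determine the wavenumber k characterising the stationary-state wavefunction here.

With E > U₀ the solution is oscillatory, ψ ∝ e^{±ikx} with k = √(2m(E − U₀))/ℏ.
k = √(2 × 1.98 × 9.3) = 6.069.

k = 6.07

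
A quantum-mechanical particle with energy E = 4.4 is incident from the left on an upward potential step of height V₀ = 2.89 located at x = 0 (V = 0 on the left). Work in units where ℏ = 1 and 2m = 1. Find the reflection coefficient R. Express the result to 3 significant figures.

R = 0.0682

The wavenumbers are k₁ = √(2mE)/ℏ = 2.098 on the left and k₂ = √(2m(E − V₀))/ℏ = 1.229 on the right.
Continuity of ψ and ψ′ at the step yields the reflection amplitude r = (k₁ − k₂)/(k₁ + k₂) = 0.2612; thus R = |r|² = 0.06821, T = 0.9318.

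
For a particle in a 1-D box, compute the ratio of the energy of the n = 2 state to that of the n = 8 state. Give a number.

Since E_n ∝ n², the ratio is (2/8)² = 0.0625.

0.0625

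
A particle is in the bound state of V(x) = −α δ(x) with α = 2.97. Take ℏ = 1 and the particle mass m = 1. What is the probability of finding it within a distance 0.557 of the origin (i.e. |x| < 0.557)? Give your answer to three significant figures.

P = 0.963

The normalised bound state is ψ = √κ e^{−κ|x|} with κ = mα/ℏ² = 2.970.
P(|x| < d) = ∫_{−d}^{d} κ e^{−2κ|x|} dx = 1 − e^{−2κd} = 1 − e^{−3.309} = 0.9634.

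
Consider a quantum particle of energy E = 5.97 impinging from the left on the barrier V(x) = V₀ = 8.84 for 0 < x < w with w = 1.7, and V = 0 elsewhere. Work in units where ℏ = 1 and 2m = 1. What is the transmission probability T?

T = 0.0110

Since E < V₀ the interior solution is evanescent with decay constant κ = √(2m(V₀ − E))/ℏ = 1.694.
κw = 2.880, sinh(κw) = 8.879.
The exact tunnelling result is T⁻¹ = 1 + V₀² sinh²(κw) / [4E(V₀ − E)] = 90.89, so T = 0.0110.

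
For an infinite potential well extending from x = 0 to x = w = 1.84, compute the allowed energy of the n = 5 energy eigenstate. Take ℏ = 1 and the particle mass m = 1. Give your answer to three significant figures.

E = 36.4

Requiring ψ(0) = ψ(w) = 0 quantises k = nπ/w, hence E_n = ℏ²k²/2m = n²π²ℏ²/(2mw²).
E_5 = 5² × π² / (2 × 1 × 1.84²) = 36.44.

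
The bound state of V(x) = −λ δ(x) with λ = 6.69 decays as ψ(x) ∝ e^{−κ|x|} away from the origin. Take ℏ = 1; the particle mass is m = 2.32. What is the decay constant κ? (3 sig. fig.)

κ = 15.5

Integrate −(ℏ²/2m)ψ'' − λδ(x)ψ = Eψ from −ε to +ε: the ψ'' term gives ψ'(0⁺) − ψ'(0⁻) and the δ term gives −(2mλ/ℏ²)ψ(0).
With ψ ∝ e^{−κ|x|} this yields −2κ = −2mλ/ℏ², so κ = mλ/ℏ² = 15.52.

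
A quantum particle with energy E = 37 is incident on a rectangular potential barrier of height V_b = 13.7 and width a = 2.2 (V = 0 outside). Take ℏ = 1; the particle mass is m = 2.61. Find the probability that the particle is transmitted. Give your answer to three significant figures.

T = 0.969

Above the barrier the interior wavenumber is k₂ = √(2m(E − V_b))/ℏ = 11.03, giving phase k₂a = 24.26.
Matching at both interfaces gives T⁻¹ = 1 + V_b² sin²(k₂a) / [4E(E − V_b)] = 1.032, hence T = 0.969.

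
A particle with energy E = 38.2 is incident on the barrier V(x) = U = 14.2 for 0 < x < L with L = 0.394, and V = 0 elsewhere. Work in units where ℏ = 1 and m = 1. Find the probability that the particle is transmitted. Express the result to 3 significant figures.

E > U: inside the barrier k₂ = √(2m(E − U))/ℏ = 6.928, k₂L = 2.730.
Matching at both interfaces gives T⁻¹ = 1 + U² sin²(k₂L) / [4E(E − U)] = 1.009, hence T = 0.991.

T = 0.991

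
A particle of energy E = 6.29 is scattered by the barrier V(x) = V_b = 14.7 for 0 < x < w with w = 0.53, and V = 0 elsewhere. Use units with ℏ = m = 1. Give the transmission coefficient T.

T = 0.0495

Since E < V_b the interior solution is evanescent with decay constant κ = √(2m(V_b − E))/ℏ = 4.101.
κw = 2.174, sinh(κw) = 4.338.
The exact tunnelling result is T⁻¹ = 1 + V_b² sinh²(κw) / [4E(V_b − E)] = 20.22, so T = 0.0495.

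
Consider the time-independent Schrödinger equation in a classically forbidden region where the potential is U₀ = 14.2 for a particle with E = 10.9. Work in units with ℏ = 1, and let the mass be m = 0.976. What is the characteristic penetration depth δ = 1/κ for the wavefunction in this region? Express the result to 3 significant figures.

Since E < U₀ the TISE in this region is ψ'' = κ²ψ with κ = √(2m(U₀ − E))/ℏ.
κ = √(2 × 0.976 × 3.3) = 2.538. The penetration depth is δ = 1/κ = 0.394.

δ = 0.394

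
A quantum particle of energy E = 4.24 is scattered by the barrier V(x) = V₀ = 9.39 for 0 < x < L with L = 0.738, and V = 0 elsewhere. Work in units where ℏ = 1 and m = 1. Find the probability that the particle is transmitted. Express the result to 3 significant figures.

E < V₀: inside the barrier ψ ∝ e^{±κx} with κ = √(2m(V₀ − E))/ℏ = 3.209.
κL = 2.369, sinh(κL) = 5.294.
Matching ψ, ψ′ at both faces gives T = [1 + V₀² sinh²(κL) / (4E(V₀ − E))]⁻¹ = 1/29.29 = 0.0341.

T = 0.0341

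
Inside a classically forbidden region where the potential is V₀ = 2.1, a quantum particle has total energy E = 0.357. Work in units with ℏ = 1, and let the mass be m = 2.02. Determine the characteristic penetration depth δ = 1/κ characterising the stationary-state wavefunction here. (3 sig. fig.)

Since E < V₀ the TISE in this region is ψ'' = κ²ψ with κ = √(2m(V₀ − E))/ℏ.
κ = √(2 × 2.02 × 1.743) = 2.654. The penetration depth is δ = 1/κ = 0.377.

δ = 0.377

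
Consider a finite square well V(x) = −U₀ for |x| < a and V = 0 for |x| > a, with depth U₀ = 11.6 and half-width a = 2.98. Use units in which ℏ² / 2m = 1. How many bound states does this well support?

N = 7

The dimensionless depth is z₀ = a√(2mU₀)/ℏ = 2.98 × √(11.60) = 10.15.
A new bound state (alternating even/odd) appears each time z₀ passes a multiple of π/2, so N = ⌊2z₀/π⌋ + 1 = ⌊6.461⌋ + 1 = 7.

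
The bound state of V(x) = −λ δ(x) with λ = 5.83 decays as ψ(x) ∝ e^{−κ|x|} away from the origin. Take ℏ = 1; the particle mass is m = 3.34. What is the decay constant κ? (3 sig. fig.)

Integrate −(ℏ²/2m)ψ'' − λδ(x)ψ = Eψ from −ε to +ε: the ψ'' term gives ψ'(0⁺) − ψ'(0⁻) and the δ term gives −(2mλ/ℏ²)ψ(0).
With ψ ∝ e^{−κ|x|} this yields −2κ = −2mλ/ℏ², so κ = mλ/ℏ² = 19.47.

κ = 19.5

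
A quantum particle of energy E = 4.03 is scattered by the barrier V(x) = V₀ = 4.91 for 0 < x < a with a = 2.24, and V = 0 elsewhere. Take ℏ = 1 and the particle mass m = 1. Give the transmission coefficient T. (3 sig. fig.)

E < V₀: inside the barrier ψ ∝ e^{±κx} with κ = √(2m(V₀ − E))/ℏ = 1.327.
κa = 2.972, sinh(κa) = 9.737.
The exact tunnelling result is T⁻¹ = 1 + V₀² sinh²(κa) / [4E(V₀ − E)] = 162.1, so T = 0.00617.

T = 0.00617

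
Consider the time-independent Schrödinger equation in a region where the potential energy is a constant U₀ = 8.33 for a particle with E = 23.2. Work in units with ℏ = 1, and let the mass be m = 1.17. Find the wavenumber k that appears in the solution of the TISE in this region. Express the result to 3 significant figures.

With E > U₀ the solution is oscillatory, ψ ∝ e^{±ikx} with k = √(2m(E − U₀))/ℏ.
k = √(2 × 1.17 × 14.87) = 5.899.

k = 5.90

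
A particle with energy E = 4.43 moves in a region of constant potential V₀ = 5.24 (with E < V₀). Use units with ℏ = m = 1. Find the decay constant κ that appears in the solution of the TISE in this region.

κ = 1.27

Since E < V₀ the TISE in this region is ψ'' = κ²ψ with κ = √(2m(V₀ − E))/ℏ.
κ = √(2 × 1 × 0.81) = 1.273.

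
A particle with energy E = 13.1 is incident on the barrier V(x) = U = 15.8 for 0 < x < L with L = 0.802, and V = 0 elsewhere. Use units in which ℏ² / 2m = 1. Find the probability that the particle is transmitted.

T = 0.159

Since E < U the interior solution is evanescent with decay constant κ = √(2m(U − E))/ℏ = 1.643.
κL = 1.318, sinh(κL) = 1.734.
Matching ψ, ψ′ at both faces gives T = [1 + U² sinh²(κL) / (4E(U − E))]⁻¹ = 1/6.304 = 0.159.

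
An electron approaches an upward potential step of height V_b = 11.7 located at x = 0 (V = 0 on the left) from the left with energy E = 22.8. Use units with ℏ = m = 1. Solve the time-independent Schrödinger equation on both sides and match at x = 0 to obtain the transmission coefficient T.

The wavenumbers are k₁ = √(2mE)/ℏ = 6.753 on the left and k₂ = √(2m(E − V_b))/ℏ = 4.712 on the right.
Matching ψ and ψ′ at x = 0 gives r = (k₁ − k₂)/(k₁ + k₂), so R = r² = 0.03170 and T = 1 − R = 0.9683.

T = 0.968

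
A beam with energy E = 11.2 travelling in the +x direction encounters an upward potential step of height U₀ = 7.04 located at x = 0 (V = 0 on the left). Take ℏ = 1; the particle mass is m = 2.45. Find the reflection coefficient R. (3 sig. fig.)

The wavenumbers are k₁ = √(2mE)/ℏ = 7.408 on the left and k₂ = √(2m(E − U₀))/ℏ = 4.515 on the right.
Continuity of ψ and ψ′ at the step yields the reflection amplitude r = (k₁ − k₂)/(k₁ + k₂) = 0.2427; thus R = |r|² = 0.05888, T = 0.9411.

R = 0.0589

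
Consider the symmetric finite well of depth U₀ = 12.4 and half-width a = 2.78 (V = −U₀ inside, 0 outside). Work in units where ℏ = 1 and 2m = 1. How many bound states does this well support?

N = 7

The dimensionless depth is z₀ = a√(2mU₀)/ℏ = 2.78 × √(12.40) = 9.789.
The even/odd transcendental equations gain one root per π/2 in z₀, giving N = 1 + ⌊2z₀/π⌋ = 1 + ⌊6.232⌋ = 7.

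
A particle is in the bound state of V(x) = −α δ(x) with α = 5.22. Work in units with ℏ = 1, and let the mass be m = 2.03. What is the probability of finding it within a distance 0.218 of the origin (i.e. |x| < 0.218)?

The normalised bound state is ψ = √κ e^{−κ|x|} with κ = mα/ℏ² = 10.60.
P(|x| < d) = ∫_{−d}^{d} κ e^{−2κ|x|} dx = 1 − e^{−2κd} = 1 − e^{−4.620} = 0.9901.

P = 0.990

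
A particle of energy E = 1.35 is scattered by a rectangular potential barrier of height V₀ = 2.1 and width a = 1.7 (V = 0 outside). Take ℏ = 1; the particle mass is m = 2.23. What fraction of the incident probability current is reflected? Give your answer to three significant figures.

R = 0.993

E < V₀: inside the barrier ψ ∝ e^{±κx} with κ = √(2m(V₀ − E))/ℏ = 1.829.
κa = 3.109, sinh(κa) = 11.18.
The exact tunnelling result is T⁻¹ = 1 + V₀² sinh²(κa) / [4E(V₀ − E)] = 137.1, so T = 0.00729.
R = 1 − T = 0.993.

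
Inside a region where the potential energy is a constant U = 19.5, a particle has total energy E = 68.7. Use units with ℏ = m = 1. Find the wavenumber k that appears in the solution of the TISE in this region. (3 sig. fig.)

With E > U the solution is oscillatory, ψ ∝ e^{±ikx} with k = √(2m(E − U))/ℏ.
k = √(2 × 1 × 49.2) = 9.920.

k = 9.92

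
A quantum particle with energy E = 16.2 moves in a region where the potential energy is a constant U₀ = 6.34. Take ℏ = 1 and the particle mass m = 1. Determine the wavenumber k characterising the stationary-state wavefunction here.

k = 4.44

With E > U₀ the solution is oscillatory, ψ ∝ e^{±ikx} with k = √(2m(E − U₀))/ℏ.
k = √(2 × 1 × 9.86) = 4.441.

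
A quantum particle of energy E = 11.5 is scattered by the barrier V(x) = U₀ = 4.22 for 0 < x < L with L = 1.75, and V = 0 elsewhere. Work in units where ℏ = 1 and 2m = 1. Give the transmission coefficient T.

Above the barrier the interior wavenumber is k₂ = √(2m(E − U₀))/ℏ = 2.698, giving phase k₂L = 4.722.
T = [1 + U₀² sin²(k₂L) / (4E(E − U₀))]⁻¹ = 1/1.053 = 0.950.

T = 0.950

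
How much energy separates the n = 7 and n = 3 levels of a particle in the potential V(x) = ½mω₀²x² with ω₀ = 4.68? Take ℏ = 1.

E_n = ℏω₀(n + ½), so ΔE = (7 − 3) ℏω₀ = 4 × 4.68 = 18.72.

ΔE = 18.7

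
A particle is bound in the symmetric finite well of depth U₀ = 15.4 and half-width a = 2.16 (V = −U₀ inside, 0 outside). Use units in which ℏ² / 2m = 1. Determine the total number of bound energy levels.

The dimensionless depth is z₀ = a√(2mU₀)/ℏ = 2.16 × √(15.40) = 8.476.
The even/odd transcendental equations gain one root per π/2 in z₀, giving N = 1 + ⌊2z₀/π⌋ = 1 + ⌊5.396⌋ = 6.

N = 6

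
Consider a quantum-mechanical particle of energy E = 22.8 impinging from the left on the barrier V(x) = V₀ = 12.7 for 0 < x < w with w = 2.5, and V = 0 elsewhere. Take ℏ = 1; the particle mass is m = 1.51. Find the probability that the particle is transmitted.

E > V₀: inside the barrier k₂ = √(2m(E − V₀))/ℏ = 5.523, k₂w = 13.81.
Matching at both interfaces gives T⁻¹ = 1 + V₀² sin²(k₂w) / [4E(E − V₀)] = 1.157, hence T = 0.865.

T = 0.865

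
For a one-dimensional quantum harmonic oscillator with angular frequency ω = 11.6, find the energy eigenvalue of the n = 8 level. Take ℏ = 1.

Using E_n = (n + ½)ℏω: E_8 = 8.5 × 11.6 = 98.60.

E = 98.6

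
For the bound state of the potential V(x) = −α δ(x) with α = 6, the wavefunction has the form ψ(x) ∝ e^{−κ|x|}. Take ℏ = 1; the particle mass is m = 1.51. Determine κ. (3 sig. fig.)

Integrate −(ℏ²/2m)ψ'' − αδ(x)ψ = Eψ from −ε to +ε: the ψ'' term gives ψ'(0⁺) − ψ'(0⁻) and the δ term gives −(2mα/ℏ²)ψ(0).
With ψ ∝ e^{−κ|x|} this yields −2κ = −2mα/ℏ², so κ = mα/ℏ² = 9.060.

κ = 9.06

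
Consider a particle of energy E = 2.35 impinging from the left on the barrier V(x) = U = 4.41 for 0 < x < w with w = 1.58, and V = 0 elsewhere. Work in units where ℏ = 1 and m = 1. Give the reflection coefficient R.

E < U: inside the barrier ψ ∝ e^{±κx} with κ = √(2m(U − E))/ℏ = 2.030.
κw = 3.207, sinh(κw) = 12.33.
Matching ψ, ψ′ at both faces gives T = [1 + U² sinh²(κw) / (4E(U − E))]⁻¹ = 1/153.8 = 0.00650.
R = 1 − T = 0.993.

R = 0.993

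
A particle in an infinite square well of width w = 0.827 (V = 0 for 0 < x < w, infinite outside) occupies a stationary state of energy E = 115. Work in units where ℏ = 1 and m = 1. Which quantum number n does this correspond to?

For an infinite well E_n = n²π²ℏ²/(2mw²), so n = (w/πℏ)√(2mE).
n = (0.827/π) × √(2 × 1 × 115) = 3.992 → n = 4.

n = 4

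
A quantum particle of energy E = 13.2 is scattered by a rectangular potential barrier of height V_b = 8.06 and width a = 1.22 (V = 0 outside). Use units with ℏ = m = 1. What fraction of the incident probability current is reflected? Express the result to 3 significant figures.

R = 0.104

E > V_b: inside the barrier k₂ = √(2m(E − V_b))/ℏ = 3.206, k₂a = 3.912.
T = [1 + V_b² sin²(k₂a) / (4E(E − V_b))]⁻¹ = 1/1.116 = 0.896.
R = 1 − T = 0.104.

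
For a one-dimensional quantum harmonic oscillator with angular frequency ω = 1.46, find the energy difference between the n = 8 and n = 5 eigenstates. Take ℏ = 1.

ΔE = 4.38

E_n = ℏω(n + ½), so ΔE = (8 − 5) ℏω = 3 × 1.46 = 4.380.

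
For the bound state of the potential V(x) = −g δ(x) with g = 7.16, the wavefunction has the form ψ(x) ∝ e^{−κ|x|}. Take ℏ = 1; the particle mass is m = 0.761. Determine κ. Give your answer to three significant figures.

Integrate −(ℏ²/2m)ψ'' − gδ(x)ψ = Eψ from −ε to +ε: the ψ'' term gives ψ'(0⁺) − ψ'(0⁻) and the δ term gives −(2mg/ℏ²)ψ(0).
With ψ ∝ e^{−κ|x|} this yields −2κ = −2mg/ℏ², so κ = mg/ℏ² = 5.449.

κ = 5.45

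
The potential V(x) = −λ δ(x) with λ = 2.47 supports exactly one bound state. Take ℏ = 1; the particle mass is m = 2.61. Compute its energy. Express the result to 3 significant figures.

The bound state is ψ(x) = √κ e^{−κ|x|}. The derivative jump ψ'(0⁺) − ψ'(0⁻) = −(2mλ/ℏ²)ψ(0) fixes κ = mλ/ℏ² = 6.447.
Then E = −ℏ²κ²/(2m) = −mλ²/(2ℏ²) = -7.962.

E = -7.96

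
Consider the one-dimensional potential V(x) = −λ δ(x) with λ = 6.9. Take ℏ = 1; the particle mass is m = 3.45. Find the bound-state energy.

E = -82.1

For x ≠ 0 the bound state is ψ ∝ e^{−κ|x|}; integrating the TISE across the delta gives the cusp condition 2κ = 2mλ/ℏ², so κ = 23.81.
Then E = −ℏ²κ²/(2m) = −mλ²/(2ℏ²) = -82.13.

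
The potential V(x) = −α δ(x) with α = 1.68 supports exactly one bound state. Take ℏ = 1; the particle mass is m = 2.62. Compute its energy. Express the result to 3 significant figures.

E = -3.70

For x ≠ 0 the bound state is ψ ∝ e^{−κ|x|}; integrating the TISE across the delta gives the cusp condition 2κ = 2mα/ℏ², so κ = 4.402.
Then E = −ℏ²κ²/(2m) = −mα²/(2ℏ²) = -3.697.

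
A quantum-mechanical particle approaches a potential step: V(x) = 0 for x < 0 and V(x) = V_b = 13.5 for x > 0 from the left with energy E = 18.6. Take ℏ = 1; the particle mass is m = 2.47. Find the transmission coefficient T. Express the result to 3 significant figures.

On each side the TISE gives plane waves with k = √(2m(E − V))/ℏ: k₁ = √(2·2.47·18.6) = 9.586, k₂ = √(2·2.47·5.1) = 5.019.
Matching ψ and ψ′ at x = 0 gives r = (k₁ − k₂)/(k₁ + k₂), so R = r² = 0.09775 and T = 1 − R = 0.9022.

T = 0.902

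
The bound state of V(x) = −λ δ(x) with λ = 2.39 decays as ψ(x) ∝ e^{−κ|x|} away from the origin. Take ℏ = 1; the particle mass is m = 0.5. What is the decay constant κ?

κ = 1.20

Integrate −(ℏ²/2m)ψ'' − λδ(x)ψ = Eψ from −ε to +ε: the ψ'' term gives ψ'(0⁺) − ψ'(0⁻) and the δ term gives −(2mλ/ℏ²)ψ(0).
With ψ ∝ e^{−κ|x|} this yields −2κ = −2mλ/ℏ², so κ = mλ/ℏ² = 1.195.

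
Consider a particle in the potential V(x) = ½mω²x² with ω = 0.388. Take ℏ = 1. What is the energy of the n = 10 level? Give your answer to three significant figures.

The oscillator eigenvalues are E_n = ℏω(n + ½), so E_10 = 0.388 × 10.5 = 4.074.

E = 4.07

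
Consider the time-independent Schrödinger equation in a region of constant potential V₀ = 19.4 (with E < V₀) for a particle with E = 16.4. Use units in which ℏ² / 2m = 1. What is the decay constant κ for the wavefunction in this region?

κ = 1.73

Since E < V₀ the TISE in this region is ψ'' = κ²ψ with κ = √(2m(V₀ − E))/ℏ.
κ = √(2 × 0.5 × 3) = 1.732.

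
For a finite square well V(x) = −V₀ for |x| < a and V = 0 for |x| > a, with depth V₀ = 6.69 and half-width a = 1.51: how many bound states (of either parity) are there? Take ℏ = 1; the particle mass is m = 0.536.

N = 3

Define the well-strength parameter z₀ = (a/ℏ)√(2mV₀) = 1.51 × √(2·0.536·6.69) = 4.044.
A new bound state (alternating even/odd) appears each time z₀ passes a multiple of π/2, so N = ⌊2z₀/π⌋ + 1 = ⌊2.574⌋ + 1 = 3.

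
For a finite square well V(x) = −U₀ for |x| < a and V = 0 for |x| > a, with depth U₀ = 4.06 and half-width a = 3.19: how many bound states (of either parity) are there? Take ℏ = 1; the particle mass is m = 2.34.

The dimensionless depth is z₀ = a√(2mU₀)/ℏ = 3.19 × √(19.00) = 13.91.
The even/odd transcendental equations gain one root per π/2 in z₀, giving N = 1 + ⌊2z₀/π⌋ = 1 + ⌊8.852⌋ = 9.

N = 9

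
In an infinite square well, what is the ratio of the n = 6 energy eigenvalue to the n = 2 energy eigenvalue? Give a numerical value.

9

Since E_n ∝ n², the ratio is (6/2)² = 9.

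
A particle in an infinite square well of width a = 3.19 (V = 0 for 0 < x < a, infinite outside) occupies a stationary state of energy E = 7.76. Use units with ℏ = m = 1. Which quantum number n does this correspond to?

n = 4

From E_n = n²π²ℏ²/(2ma²) invert to n = √(2ma²E)/(πℏ).
n = (3.19/π) × √(2 × 1 × 7.76) = 4.000 → n = 4.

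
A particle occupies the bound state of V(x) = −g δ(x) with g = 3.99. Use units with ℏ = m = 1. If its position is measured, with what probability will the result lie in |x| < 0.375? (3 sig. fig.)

The normalised bound state is ψ = √κ e^{−κ|x|} with κ = mg/ℏ² = 3.990.
P(|x| < d) = ∫_{−d}^{d} κ e^{−2κ|x|} dx = 1 − e^{−2κd} = 1 − e^{−2.993} = 0.9498.

P = 0.950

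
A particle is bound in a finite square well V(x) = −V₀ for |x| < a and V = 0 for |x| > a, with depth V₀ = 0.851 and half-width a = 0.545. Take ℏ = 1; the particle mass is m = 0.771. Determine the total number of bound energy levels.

Define the well-strength parameter z₀ = (a/ℏ)√(2mV₀) = 0.545 × √(2·0.771·0.851) = 0.6243.
The even/odd transcendental equations gain one root per π/2 in z₀, giving N = 1 + ⌊2z₀/π⌋ = 1 + ⌊0.3975⌋ = 1.

N = 1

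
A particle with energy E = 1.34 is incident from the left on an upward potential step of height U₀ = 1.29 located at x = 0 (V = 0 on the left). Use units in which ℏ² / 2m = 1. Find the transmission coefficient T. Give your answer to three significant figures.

T = 0.543

The wavenumbers are k₁ = √(2mE)/ℏ = 1.158 on the left and k₂ = √(2m(E − U₀))/ℏ = 0.2236 on the right.
Matching ψ and ψ′ at x = 0 gives r = (k₁ − k₂)/(k₁ + k₂), so R = r² = 0.4573 and T = 1 − R = 0.5427.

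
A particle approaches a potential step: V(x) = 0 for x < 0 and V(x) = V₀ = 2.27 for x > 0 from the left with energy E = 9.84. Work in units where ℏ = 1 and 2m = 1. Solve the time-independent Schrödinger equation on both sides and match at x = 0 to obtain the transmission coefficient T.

T = 0.996

On each side the TISE gives plane waves with k = √(2m(E − V))/ℏ: k₁ = √(2·½·9.84) = 3.137, k₂ = √(2·½·7.57) = 2.751.
Matching ψ and ψ′ at x = 0 gives r = (k₁ − k₂)/(k₁ + k₂), so R = r² = 0.004287 and T = 1 − R = 0.9957.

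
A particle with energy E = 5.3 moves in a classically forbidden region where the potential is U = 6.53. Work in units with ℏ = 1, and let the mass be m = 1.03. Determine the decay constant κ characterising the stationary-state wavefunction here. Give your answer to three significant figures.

Since E < U the TISE in this region is ψ'' = κ²ψ with κ = √(2m(U − E))/ℏ.
κ = √(2 × 1.03 × 1.23) = 1.592.

κ = 1.59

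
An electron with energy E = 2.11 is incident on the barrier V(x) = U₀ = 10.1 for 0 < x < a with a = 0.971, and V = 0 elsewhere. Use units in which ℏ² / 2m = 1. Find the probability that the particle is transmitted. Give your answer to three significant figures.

Since E < U₀ the interior solution is evanescent with decay constant κ = √(2m(U₀ − E))/ℏ = 2.827.
κa = 2.745, sinh(κa) = 7.748.
Matching ψ, ψ′ at both faces gives T = [1 + U₀² sinh²(κa) / (4E(U₀ − E))]⁻¹ = 1/91.80 = 0.0109.

T = 0.0109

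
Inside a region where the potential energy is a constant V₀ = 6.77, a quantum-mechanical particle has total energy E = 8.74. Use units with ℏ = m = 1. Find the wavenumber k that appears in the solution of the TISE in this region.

k = 1.98

With E > V₀ the solution is oscillatory, ψ ∝ e^{±ikx} with k = √(2m(E − V₀))/ℏ.
k = √(2 × 1 × 1.97) = 1.985.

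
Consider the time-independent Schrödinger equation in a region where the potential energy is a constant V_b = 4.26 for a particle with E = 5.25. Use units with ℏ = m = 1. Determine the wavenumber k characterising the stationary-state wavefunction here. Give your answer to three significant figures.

k = 1.41

With E > V_b the solution is oscillatory, ψ ∝ e^{±ikx} with k = √(2m(E − V_b))/ℏ.
k = √(2 × 1 × 0.99) = 1.407.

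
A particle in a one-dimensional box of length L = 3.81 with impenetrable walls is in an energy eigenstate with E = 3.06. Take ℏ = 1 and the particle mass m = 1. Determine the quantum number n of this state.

From E_n = n²π²ℏ²/(2mL²) invert to n = √(2mL²E)/(πℏ).
n = (3.81/π) × √(2 × 1 × 3.06) = 3.000 → n = 3.

n = 3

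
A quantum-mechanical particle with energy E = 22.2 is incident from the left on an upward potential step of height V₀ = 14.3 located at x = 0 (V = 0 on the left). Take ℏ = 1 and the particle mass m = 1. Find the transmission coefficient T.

The wavenumbers are k₁ = √(2mE)/ℏ = 6.663 on the left and k₂ = √(2m(E − V₀))/ℏ = 3.975 on the right.
Matching ψ and ψ′ at x = 0 gives r = (k₁ − k₂)/(k₁ + k₂), so R = r² = 0.06386 and T = 1 − R = 0.9361.

T = 0.936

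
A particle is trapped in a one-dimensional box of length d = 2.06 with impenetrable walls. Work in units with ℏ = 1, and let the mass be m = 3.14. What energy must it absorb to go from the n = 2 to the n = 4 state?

E_n = n²π²ℏ²/(2md²), so ΔE = (4² − 2²) π²ℏ²/(2md²).
ΔE = 12 × π² / (2 × 3.14 × 2.06²) = 4.444.

ΔE = 4.44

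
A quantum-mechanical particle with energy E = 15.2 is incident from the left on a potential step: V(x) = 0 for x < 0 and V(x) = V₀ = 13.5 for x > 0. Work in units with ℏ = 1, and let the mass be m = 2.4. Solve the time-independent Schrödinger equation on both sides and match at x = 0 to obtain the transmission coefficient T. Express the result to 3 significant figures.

T = 0.751

The wavenumbers are k₁ = √(2mE)/ℏ = 8.542 on the left and k₂ = √(2m(E − V₀))/ℏ = 2.857 on the right.
Continuity of ψ and ψ′ at the step yields the reflection amplitude r = (k₁ − k₂)/(k₁ + k₂) = 0.4988; thus R = |r|² = 0.2488, T = 0.7512.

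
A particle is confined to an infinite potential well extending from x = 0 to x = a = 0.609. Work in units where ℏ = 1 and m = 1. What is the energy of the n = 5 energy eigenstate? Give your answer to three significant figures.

The infinite-well eigenfunctions ψ_n = √(2/a) sin(nπx/a) vanish at both walls, giving E_n = n²π²ℏ²/(2ma²).
E_5 = 5² × π² / (2 × 1 × 0.609²) = 332.6.

E = 333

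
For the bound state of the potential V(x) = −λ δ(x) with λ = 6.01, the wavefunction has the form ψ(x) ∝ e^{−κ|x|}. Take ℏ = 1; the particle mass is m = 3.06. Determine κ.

κ = 18.4

Integrating the TISE across x = 0 gives the cusp condition ψ'(0⁺) − ψ'(0⁻) = −(2mλ/ℏ²)ψ(0).
With ψ ∝ e^{−κ|x|} this yields −2κ = −2mλ/ℏ², so κ = mλ/ℏ² = 18.39.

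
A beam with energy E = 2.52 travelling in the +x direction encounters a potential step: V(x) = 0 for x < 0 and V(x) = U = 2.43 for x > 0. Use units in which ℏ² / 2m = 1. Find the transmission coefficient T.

T = 0.535

The wavenumbers are k₁ = √(2mE)/ℏ = 1.587 on the left and k₂ = √(2m(E − U))/ℏ = 0.3000 on the right.
Continuity of ψ and ψ′ at the step yields the reflection amplitude r = (k₁ − k₂)/(k₁ + k₂) = 0.6821; thus R = |r|² = 0.4653, T = 0.5347.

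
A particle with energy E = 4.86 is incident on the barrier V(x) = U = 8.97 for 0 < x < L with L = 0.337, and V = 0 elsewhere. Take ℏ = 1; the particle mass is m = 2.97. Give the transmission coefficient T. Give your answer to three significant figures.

T = 0.133

E < U: inside the barrier ψ ∝ e^{±κx} with κ = √(2m(U − E))/ℏ = 4.941.
κL = 1.665, sinh(κL) = 2.549.
The exact tunnelling result is T⁻¹ = 1 + U² sinh²(κL) / [4E(U − E)] = 7.541, so T = 0.133.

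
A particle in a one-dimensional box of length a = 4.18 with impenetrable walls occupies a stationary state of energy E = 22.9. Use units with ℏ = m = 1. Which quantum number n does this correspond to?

For an infinite well E_n = n²π²ℏ²/(2ma²), so n = (a/πℏ)√(2mE).
n = (4.18/π) × √(2 × 1 × 22.9) = 9.004 → n = 9.

n = 9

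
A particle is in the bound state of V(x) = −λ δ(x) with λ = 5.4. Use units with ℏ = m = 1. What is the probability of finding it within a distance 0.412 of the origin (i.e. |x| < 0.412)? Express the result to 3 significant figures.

P = 0.988

The normalised bound state is ψ = √κ e^{−κ|x|} with κ = mλ/ℏ² = 5.400.
P(|x| < d) = ∫_{−d}^{d} κ e^{−2κ|x|} dx = 1 − e^{−2κd} = 1 − e^{−4.450} = 0.9883.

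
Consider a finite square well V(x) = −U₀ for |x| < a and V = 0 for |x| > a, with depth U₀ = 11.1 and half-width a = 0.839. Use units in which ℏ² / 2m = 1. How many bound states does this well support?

N = 2

The dimensionless depth is z₀ = a√(2mU₀)/ℏ = 0.839 × √(11.10) = 2.795.
The even/odd transcendental equations gain one root per π/2 in z₀, giving N = 1 + ⌊2z₀/π⌋ = 1 + ⌊1.780⌋ = 2.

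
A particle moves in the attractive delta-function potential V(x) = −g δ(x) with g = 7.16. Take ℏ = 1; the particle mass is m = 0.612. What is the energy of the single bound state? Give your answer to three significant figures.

For x ≠ 0 the bound state is ψ ∝ e^{−κ|x|}; integrating the TISE across the delta gives the cusp condition 2κ = 2mg/ℏ², so κ = 4.382.
Then E = −ℏ²κ²/(2m) = −mg²/(2ℏ²) = -15.69.

E = -15.7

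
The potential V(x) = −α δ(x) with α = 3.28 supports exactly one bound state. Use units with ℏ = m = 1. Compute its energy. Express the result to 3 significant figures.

E = -5.38

For x ≠ 0 the bound state is ψ ∝ e^{−κ|x|}; integrating the TISE across the delta gives the cusp condition 2κ = 2mα/ℏ², so κ = 3.280.
Then E = −ℏ²κ²/(2m) = −mα²/(2ℏ²) = -5.379.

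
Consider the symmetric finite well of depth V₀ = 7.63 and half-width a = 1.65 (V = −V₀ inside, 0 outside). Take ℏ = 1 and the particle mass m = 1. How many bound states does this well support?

Define the well-strength parameter z₀ = (a/ℏ)√(2mV₀) = 1.65 × √(2·1·7.63) = 6.446.
The even/odd transcendental equations gain one root per π/2 in z₀, giving N = 1 + ⌊2z₀/π⌋ = 1 + ⌊4.103⌋ = 5.

N = 5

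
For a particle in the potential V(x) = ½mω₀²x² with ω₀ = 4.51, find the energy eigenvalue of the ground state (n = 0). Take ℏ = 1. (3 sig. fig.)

The oscillator eigenvalues are E_n = ℏω₀(n + ½), so E_0 = 4.51 × 0.5 = 2.255.

E = 2.26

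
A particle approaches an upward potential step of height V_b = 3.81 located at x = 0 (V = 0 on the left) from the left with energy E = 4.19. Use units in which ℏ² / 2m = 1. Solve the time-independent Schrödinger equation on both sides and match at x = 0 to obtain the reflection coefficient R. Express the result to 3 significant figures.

On each side the TISE gives plane waves with k = √(2m(E − V))/ℏ: k₁ = √(2·½·4.19) = 2.047, k₂ = √(2·½·0.38) = 0.6164.
Matching ψ and ψ′ at x = 0 gives r = (k₁ − k₂)/(k₁ + k₂), so R = r² = 0.2885 and T = 1 − R = 0.7115.

R = 0.288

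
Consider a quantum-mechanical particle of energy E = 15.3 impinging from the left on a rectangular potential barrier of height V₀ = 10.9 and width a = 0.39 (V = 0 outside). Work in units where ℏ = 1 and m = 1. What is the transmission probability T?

E > V₀: inside the barrier k₂ = √(2m(E − V₀))/ℏ = 2.966, k₂a = 1.157.
Matching at both interfaces gives T⁻¹ = 1 + V₀² sin²(k₂a) / [4E(E − V₀)] = 1.370, hence T = 0.730.

T = 0.730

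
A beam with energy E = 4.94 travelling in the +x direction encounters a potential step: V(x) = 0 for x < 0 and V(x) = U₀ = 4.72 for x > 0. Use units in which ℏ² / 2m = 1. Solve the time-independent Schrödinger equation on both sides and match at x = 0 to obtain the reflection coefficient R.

R = 0.424

The wavenumbers are k₁ = √(2mE)/ℏ = 2.223 on the left and k₂ = √(2m(E − U₀))/ℏ = 0.4690 on the right.
Continuity of ψ and ψ′ at the step yields the reflection amplitude r = (k₁ − k₂)/(k₁ + k₂) = 0.6515; thus R = |r|² = 0.4244, T = 0.5756.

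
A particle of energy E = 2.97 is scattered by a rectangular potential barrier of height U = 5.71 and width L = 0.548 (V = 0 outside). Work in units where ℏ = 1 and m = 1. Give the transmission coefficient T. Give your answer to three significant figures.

E < U: inside the barrier ψ ∝ e^{±κx} with κ = √(2m(U − E))/ℏ = 2.341.
κL = 1.283, sinh(κL) = 1.665.
The exact tunnelling result is T⁻¹ = 1 + U² sinh²(κL) / [4E(U − E)] = 3.776, so T = 0.265.

T = 0.265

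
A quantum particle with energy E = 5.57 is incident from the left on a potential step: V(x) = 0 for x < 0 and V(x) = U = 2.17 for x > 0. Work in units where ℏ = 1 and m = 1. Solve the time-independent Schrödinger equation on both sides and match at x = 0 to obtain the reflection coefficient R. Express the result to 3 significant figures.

R = 0.0151

The wavenumbers are k₁ = √(2mE)/ℏ = 3.338 on the left and k₂ = √(2m(E − U))/ℏ = 2.608 on the right.
Continuity of ψ and ψ′ at the step yields the reflection amplitude r = (k₁ − k₂)/(k₁ + k₂) = 0.1228; thus R = |r|² = 0.01508, T = 0.9849.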